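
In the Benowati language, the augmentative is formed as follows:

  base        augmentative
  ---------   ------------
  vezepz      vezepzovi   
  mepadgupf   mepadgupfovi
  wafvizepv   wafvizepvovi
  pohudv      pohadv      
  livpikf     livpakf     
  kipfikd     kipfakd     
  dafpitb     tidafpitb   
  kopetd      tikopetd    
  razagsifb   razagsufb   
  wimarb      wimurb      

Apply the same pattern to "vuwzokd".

vuwzakd

"vuwzokd" has second-to-last letter 'k'. The stems whose second-to-last letter is 'k' (livpikf → livpakf, kipfikd → kipfakd) change the last vowel to 'a'.
So vuwzokd → vuwzakd.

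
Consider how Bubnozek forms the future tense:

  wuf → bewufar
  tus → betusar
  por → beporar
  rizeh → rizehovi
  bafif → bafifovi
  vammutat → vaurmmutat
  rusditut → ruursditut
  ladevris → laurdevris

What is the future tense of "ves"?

bevesar

wuf and bafif both end in -f yet inflect differently (bewufar, bafifovi), so the final letter is not what conditions the rule; the number of vowels is.
"ves" has 1 vowel. The stems with 1 vowel (wuf → bewufar, tus → betusar, por → beporar) add be- … -ar around the stem.
The other patterns: stems with 2 vowels add -ovi; stems with 3 vowels insert -ur- after the first vowel.
So ves → bevesar.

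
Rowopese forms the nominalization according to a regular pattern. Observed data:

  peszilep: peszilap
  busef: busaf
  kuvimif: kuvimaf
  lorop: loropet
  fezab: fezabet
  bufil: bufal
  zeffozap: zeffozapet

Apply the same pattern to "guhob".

"guhob" has last vowel 'o'. The one such stem in the data (lorop → loropet) adds -et, so the same rule applies.
So guhob → guhobet.

guhobet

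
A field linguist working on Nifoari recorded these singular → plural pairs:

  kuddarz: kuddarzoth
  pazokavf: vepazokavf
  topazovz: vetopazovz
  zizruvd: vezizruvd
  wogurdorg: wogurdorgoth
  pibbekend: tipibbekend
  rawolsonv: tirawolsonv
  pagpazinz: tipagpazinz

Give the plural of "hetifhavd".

"hetifhavd" has second-to-last letter 'v'. The stems whose second-to-last letter is 'v' (topazovz → vetopazovz, pazokavf → vepazokavf, zizruvd → vezizruvd) add the prefix ve-.
So hetifhavd → vehetifhavd.

vehetifhavd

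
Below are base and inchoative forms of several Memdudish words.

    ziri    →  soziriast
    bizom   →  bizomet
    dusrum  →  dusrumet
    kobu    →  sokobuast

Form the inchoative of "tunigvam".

tunigvamet

kobu and dusrum both have last vowel 'u' yet inflect differently (sokobuast, dusrumet), so the last vowel is not what conditions the rule; whether the stem ends in a vowel or a consonant is.
"tunigvam" ends in a consonant. The stems ending in a consonant (dusrum → dusrumet, bizom → bizomet) add -et.
So tunigvam → tunigvamet.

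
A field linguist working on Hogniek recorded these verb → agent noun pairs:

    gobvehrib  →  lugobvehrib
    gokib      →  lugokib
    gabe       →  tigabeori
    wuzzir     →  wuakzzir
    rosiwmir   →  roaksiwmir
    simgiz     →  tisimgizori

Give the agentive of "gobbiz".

tigobbizori

wuzzir and gokib both have last vowel 'i' yet inflect differently (wuakzzir, lugokib), so the last vowel is not what conditions the rule; the final letter is.
"gobbiz" ends in -z. The one such stem in the data (simgiz → tisimgizori) adds ti- … -ori around the stem, so the same rule applies.
The other patterns: stems ending in -r insert -ak- after the first vowel; stems ending in -b add the prefix lu-.
So gobbiz → tigobbizori.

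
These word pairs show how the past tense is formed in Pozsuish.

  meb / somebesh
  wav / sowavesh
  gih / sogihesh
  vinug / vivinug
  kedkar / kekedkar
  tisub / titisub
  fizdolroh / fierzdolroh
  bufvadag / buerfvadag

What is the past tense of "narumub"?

meb and tisub both end in -b yet inflect differently (somebesh, titisub), so the final letter is not what conditions the rule; the number of vowels is.
"narumub" has 3 vowels. The stems with 3 vowels (fizdolroh → fierzdolroh, bufvadag → buerfvadag) insert -er- after the first vowel.
So narumub → naerrumub.

naerrumub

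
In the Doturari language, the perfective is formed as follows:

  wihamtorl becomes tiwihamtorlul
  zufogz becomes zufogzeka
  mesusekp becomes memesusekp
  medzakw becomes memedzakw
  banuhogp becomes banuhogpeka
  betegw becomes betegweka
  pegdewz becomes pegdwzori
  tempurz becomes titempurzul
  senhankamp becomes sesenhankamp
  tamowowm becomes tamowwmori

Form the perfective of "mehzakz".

memehzakz

zufogz and tempurz both end in -z yet inflect differently (zufogzeka, titempurzul), so the final letter is not what conditions the rule; the second-to-last letter is.
"mehzakz" has second-to-last letter 'k'. The stems whose second-to-last letter is 'k' (medzakw → memedzakw, mesusekp → memesusekp) repeat the first consonant+vowel as a prefix.
The other patterns: stems whose second-to-last letter is 'g' add -eka; stems whose second-to-last letter is 'r' add ti- … -ul around the stem; stems whose second-to-last letter is 'w' delete the last vowel and add -ori.
So mehzakz → memehzakz.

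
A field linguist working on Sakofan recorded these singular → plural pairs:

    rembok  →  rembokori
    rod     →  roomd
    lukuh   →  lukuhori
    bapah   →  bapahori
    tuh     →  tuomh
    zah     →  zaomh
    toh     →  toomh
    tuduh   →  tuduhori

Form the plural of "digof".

digofori

toh and bapah both end in -h yet inflect differently (toomh, bapahori), so the final letter is not what conditions the rule; the number of vowels is.
"digof" has 2 vowels. The stems with 2 vowels (rembok → rembokori, bapah → bapahori, tuduh → tuduhori) add -ori.
The other pattern: stems with 1 vowel insert -om- after the first vowel.
So digof → digofori.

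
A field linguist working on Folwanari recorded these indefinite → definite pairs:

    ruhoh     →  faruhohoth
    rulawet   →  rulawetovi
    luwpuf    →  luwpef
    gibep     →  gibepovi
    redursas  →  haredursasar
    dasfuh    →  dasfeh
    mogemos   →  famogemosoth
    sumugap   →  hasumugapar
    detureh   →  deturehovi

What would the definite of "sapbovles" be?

sapbovlesovi

"sapbovles" has last vowel 'e'. The stems whose last vowel is 'e' (detureh → deturehovi, gibep → gibepovi, rulawet → rulawetovi) add -ovi.
The other patterns: stems whose last vowel is 'a' add ha- … -ar around the stem; stems whose last vowel is 'u' change the last vowel to 'e'; stems whose last vowel is 'o' add fa- … -oth around the stem.
So sapbovles → sapbovlesovi.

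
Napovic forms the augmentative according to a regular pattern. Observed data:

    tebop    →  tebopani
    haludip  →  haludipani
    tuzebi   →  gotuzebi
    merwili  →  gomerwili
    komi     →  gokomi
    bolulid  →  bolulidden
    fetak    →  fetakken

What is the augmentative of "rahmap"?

haludip and tuzebi both have last vowel 'i' yet inflect differently (haludipani, gotuzebi), so the last vowel is not what conditions the rule; the final letter is.
"rahmap" ends in -p. The stems ending in -p (tebop → tebopani, haludip → haludipani) add -ani.
So rahmap → rahmapani.

rahmapani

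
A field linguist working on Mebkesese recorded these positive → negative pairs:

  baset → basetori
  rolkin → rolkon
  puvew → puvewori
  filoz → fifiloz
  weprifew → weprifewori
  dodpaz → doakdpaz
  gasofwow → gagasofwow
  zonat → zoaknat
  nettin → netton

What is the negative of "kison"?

kikison

filoz and dodpaz both end in -z yet inflect differently (fifiloz, doakdpaz), so the final letter is not what conditions the rule; the last vowel is.
"kison" has last vowel 'o'. The stems whose last vowel is 'o' (filoz → fifiloz, gasofwow → gagasofwow) repeat the first consonant+vowel as a prefix.
So kison → kikison.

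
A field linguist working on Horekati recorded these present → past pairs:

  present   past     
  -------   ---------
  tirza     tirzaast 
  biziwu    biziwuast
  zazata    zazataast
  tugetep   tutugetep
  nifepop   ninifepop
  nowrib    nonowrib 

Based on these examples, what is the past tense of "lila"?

tirza and tugetep both begin with t- yet inflect differently (tirzaast, tutugetep), so the first letter is not what conditions the rule; whether the stem ends in a vowel or a consonant is.
"lila" ends in a vowel. The stems ending in a vowel (tirza → tirzaast, biziwu → biziwuast, zazata → zazataast) add -ast.
The other pattern: stems ending in a consonant repeat the first consonant+vowel as a prefix.
So lila → lilaast.

lilaast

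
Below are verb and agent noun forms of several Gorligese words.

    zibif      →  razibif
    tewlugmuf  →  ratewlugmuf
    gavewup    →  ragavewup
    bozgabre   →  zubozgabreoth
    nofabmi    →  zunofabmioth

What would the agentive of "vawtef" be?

nofabmi and zibif both have last vowel 'i' yet inflect differently (zunofabmioth, razibif), so the last vowel is not what conditions the rule; whether the stem ends in a vowel or a consonant is.
"vawtef" ends in a consonant. The stems ending in a consonant (zibif → razibif, gavewup → ragavewup, tewlugmuf → ratewlugmuf) add the prefix ra-.
So vawtef → ravawtef.

ravawtef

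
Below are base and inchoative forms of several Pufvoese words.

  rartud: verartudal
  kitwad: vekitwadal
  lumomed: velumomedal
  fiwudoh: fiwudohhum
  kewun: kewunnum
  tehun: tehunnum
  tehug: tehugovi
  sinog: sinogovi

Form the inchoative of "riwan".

riwannum

tehun and rartud both have last vowel 'u' yet inflect differently (tehunnum, verartudal), so the last vowel is not what conditions the rule; the final letter is.
"riwan" ends in -n. The stems ending in -n (tehun → tehunnum, kewun → kewunnum) double the final consonant and add -um.
The other patterns: stems ending in -d add ve- … -al around the stem; stems ending in -g add -ovi.
So riwan → riwannum.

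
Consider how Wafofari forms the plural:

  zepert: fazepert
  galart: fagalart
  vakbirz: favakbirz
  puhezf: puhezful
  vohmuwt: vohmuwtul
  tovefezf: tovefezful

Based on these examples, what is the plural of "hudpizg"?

hudpizgul

"hudpizg" has second-to-last letter 'z'. The stems whose second-to-last letter is 'z' (puhezf → puhezful, tovefezf → tovefezful) add -ul.
The other pattern: stems whose second-to-last letter is 'r' add the prefix fa-.
So hudpizg → hudpizgul.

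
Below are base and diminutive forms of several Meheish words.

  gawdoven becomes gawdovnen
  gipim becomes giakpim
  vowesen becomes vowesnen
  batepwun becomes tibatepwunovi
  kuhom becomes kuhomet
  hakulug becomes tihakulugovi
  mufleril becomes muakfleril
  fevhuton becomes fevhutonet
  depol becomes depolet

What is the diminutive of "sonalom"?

batepwun and vowesen both end in -n yet inflect differently (tibatepwunovi, vowesnen), so the final letter is not what conditions the rule; the last vowel is.
"sonalom" has last vowel 'o'. The stems whose last vowel is 'o' (fevhuton → fevhutonet, kuhom → kuhomet, depol → depolet) add -et.
So sonalom → sonalomet.

sonalomet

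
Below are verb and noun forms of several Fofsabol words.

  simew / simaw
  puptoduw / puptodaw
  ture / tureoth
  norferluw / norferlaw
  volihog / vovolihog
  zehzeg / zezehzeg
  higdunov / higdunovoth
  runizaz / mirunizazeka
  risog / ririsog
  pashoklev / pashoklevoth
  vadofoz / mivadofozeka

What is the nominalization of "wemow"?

wemaw

zehzeg and ture both have last vowel 'e' yet inflect differently (zezehzeg, tureoth), so the last vowel is not what conditions the rule; the final letter is.
"wemow" ends in -w. The stems ending in -w (simew → simaw, norferluw → norferlaw, puptoduw → puptodaw) change the last vowel to 'a'.
The other patterns: stems ending in -g repeat the first consonant+vowel as a prefix; stems ending in -e or -v add -oth; stems ending in -z add mi- … -eka around the stem.
So wemow → wemaw.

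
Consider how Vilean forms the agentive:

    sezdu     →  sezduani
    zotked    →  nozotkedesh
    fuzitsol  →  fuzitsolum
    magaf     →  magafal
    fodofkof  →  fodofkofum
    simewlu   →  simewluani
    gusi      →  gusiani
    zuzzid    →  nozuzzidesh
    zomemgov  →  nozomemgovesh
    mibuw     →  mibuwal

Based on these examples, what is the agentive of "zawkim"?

nozawkimesh

fodofkof and magaf both end in -f yet inflect differently (fodofkofum, magafal), so the final letter is not what conditions the rule; the first letter is.
"zawkim" begins with z-. The stems beginning with z- (zotked → nozotkedesh, zuzzid → nozuzzidesh, zomemgov → nozomemgovesh) add no- … -esh around the stem.
The other patterns: stems beginning with g- or s- add -ani; stems beginning with f- add -um; stems beginning with m- add -al.
So zawkim → nozawkimesh.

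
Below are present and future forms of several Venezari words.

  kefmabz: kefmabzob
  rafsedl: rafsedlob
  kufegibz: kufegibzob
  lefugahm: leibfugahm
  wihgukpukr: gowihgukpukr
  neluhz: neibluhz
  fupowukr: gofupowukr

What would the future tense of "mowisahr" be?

neluhz and kufegibz both end in -z yet inflect differently (neibluhz, kufegibzob), so the final letter is not what conditions the rule; the second-to-last letter is.
"mowisahr" has second-to-last letter 'h'. The stems whose second-to-last letter is 'h' (lefugahm → leibfugahm, neluhz → neibluhz) insert -ib- after the first vowel.
So mowisahr → moibwisahr.

moibwisahr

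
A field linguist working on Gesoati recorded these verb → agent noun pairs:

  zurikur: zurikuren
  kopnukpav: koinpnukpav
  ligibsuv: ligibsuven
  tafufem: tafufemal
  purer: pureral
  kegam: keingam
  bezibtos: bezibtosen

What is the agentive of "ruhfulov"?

ruhfuloven

kegam and tafufem both end in -m yet inflect differently (keingam, tafufemal), so the final letter is not what conditions the rule; the last vowel is.
"ruhfulov" has last vowel 'o'. The one such stem in the data (bezibtos → bezibtosen) adds -en, so the same rule applies.
So ruhfulov → ruhfuloven.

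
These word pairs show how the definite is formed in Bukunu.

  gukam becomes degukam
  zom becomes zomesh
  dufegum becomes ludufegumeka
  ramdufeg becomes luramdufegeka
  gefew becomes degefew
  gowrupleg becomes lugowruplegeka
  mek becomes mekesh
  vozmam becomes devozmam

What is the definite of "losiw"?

delosiw

zom and vozmam both end in -m yet inflect differently (zomesh, devozmam), so the final letter is not what conditions the rule; the number of vowels is.
"losiw" has 2 vowels. The stems with 2 vowels (gefew → degefew, vozmam → devozmam, gukam → degukam) add the prefix de-.
The other patterns: stems with 1 vowel add -esh; stems with 3 vowels add lu- … -eka around the stem.
So losiw → delosiw.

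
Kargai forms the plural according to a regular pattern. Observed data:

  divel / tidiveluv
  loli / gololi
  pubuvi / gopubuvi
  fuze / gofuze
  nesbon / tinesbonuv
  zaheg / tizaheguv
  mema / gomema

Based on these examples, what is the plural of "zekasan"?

fuze and zaheg both have last vowel 'e' yet inflect differently (gofuze, tizaheguv), so the last vowel is not what conditions the rule; whether the stem ends in a vowel or a consonant is.
"zekasan" ends in a consonant. The stems ending in a consonant (zaheg → tizaheguv, divel → tidiveluv, nesbon → tinesbonuv) add ti- … -uv around the stem.
The other pattern: stems ending in a vowel add the prefix go-.
So zekasan → tizekasanuv.

tizekasanuv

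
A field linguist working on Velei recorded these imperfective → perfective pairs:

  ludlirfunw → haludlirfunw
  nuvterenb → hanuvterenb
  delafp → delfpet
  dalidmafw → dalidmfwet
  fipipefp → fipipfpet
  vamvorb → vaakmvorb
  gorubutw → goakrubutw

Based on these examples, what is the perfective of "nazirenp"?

ludlirfunw and dalidmafw both end in -w yet inflect differently (haludlirfunw, dalidmfwet), so the final letter is not what conditions the rule; the second-to-last letter is.
"nazirenp" has second-to-last letter 'n'. The stems whose second-to-last letter is 'n' (ludlirfunw → haludlirfunw, nuvterenb → hanuvterenb) add the prefix ha-.
The other patterns: stems whose second-to-last letter is 'f' delete the last vowel and add -et; stems whose second-to-last letter is 'r' or 't' insert -ak- after the first vowel.
So nazirenp → hanazirenp.

hanazirenp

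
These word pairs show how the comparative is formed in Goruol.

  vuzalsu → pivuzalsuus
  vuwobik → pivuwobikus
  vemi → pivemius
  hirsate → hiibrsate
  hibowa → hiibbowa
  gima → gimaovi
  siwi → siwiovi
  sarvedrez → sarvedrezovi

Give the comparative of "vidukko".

pividukkous

hibowa and gima both end in -a yet inflect differently (hiibbowa, gimaovi), so the final letter is not what conditions the rule; the first letter is.
"vidukko" begins with v-. The stems beginning with v- (vuzalsu → pivuzalsuus, vuwobik → pivuwobikus, vemi → pivemius) add pi- … -us around the stem.
So vidukko → pividukkous.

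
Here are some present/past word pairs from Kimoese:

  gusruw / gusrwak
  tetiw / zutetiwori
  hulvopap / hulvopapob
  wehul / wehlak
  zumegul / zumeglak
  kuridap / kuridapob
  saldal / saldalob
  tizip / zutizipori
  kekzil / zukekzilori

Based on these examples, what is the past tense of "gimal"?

zumegul and saldal both end in -l yet inflect differently (zumeglak, saldalob), so the final letter is not what conditions the rule; the last vowel is.
"gimal" has last vowel 'a'. The stems whose last vowel is 'a' (hulvopap → hulvopapob, kuridap → kuridapob, saldal → saldalob) add -ob.
The other patterns: stems whose last vowel is 'u' delete the last vowel and add -ak; stems whose last vowel is 'i' add zu- … -ori around the stem.
So gimal → gimalob.

gimalob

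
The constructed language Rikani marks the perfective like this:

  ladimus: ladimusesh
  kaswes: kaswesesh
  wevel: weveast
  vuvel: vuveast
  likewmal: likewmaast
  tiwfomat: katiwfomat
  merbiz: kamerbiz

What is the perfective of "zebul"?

zebuast

"zebul" ends in -l. The stems ending in -l (wevel → weveast, vuvel → vuveast, likewmal → likewmaast) drop the final letter and add -ast.
The other patterns: stems ending in -s add -esh; stems ending in -t or -z add the prefix ka-.
So zebul → zebuast.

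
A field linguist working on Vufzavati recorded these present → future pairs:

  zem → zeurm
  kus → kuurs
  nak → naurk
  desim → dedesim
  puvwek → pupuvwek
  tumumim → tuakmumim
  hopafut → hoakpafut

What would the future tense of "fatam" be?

fafatam

"fatam" has 2 vowels. The stems with 2 vowels (desim → dedesim, puvwek → pupuvwek) repeat the first consonant+vowel as a prefix.
The other patterns: stems with 1 vowel insert -ur- after the first vowel; stems with 3 vowels insert -ak- after the first vowel.
So fatam → fafatam.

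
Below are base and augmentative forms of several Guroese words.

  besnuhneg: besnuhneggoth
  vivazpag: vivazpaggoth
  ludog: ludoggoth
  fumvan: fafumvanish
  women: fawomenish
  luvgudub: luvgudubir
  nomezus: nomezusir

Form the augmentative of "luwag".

luwaggoth

"luwag" ends in -g. The stems ending in -g (besnuhneg → besnuhneggoth, vivazpag → vivazpaggoth, ludog → ludoggoth) double the final consonant and add -oth.
The other patterns: stems ending in -n add fa- … -ish around the stem; stems ending in -b or -s add -ir.
So luwag → luwaggoth.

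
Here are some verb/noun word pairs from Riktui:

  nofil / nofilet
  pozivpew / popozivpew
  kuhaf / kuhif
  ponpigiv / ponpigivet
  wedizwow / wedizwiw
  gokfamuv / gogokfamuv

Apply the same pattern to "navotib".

navotibet

gokfamuv and ponpigiv both end in -v yet inflect differently (gogokfamuv, ponpigivet), so the final letter is not what conditions the rule; the last vowel is.
"navotib" has last vowel 'i'. The stems whose last vowel is 'i' (nofil → nofilet, ponpigiv → ponpigivet) add -et.
The other patterns: stems whose last vowel is 'e' or 'u' repeat the first consonant+vowel as a prefix; stems whose last vowel is 'a' or 'o' change the last vowel to 'i'.
So navotib → navotibet.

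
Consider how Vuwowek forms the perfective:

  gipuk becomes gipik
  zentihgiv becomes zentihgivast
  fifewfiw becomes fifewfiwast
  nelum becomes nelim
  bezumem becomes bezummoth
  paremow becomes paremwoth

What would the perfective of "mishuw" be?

mishiw

"mishuw" has last vowel 'u'. The stems whose last vowel is 'u' (gipuk → gipik, nelum → nelim) change the last vowel to 'i'.
So mishuw → mishiw.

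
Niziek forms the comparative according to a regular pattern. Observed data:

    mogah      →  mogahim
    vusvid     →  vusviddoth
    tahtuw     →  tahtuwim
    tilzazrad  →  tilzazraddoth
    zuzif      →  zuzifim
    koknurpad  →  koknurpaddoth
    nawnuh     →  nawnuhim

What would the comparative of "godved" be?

tilzazrad and mogah both have last vowel 'a' yet inflect differently (tilzazraddoth, mogahim), so the last vowel is not what conditions the rule; the final letter is.
"godved" ends in -d. The stems ending in -d (vusvid → vusviddoth, tilzazrad → tilzazraddoth, koknurpad → koknurpaddoth) double the final consonant and add -oth.
The other pattern: stems ending in -f, -h or -w add -im.
So godved → godveddoth.

godveddoth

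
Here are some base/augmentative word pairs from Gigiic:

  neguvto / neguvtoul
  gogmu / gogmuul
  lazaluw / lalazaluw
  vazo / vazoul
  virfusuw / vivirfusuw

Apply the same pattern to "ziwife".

ziwifeul

gogmu and virfusuw both have last vowel 'u' yet inflect differently (gogmuul, vivirfusuw), so the last vowel is not what conditions the rule; whether the stem ends in a vowel or a consonant is.
"ziwife" ends in a vowel. The stems ending in a vowel (neguvto → neguvtoul, vazo → vazoul, gogmu → gogmuul) add -ul.
The other pattern: stems ending in a consonant repeat the first consonant+vowel as a prefix.
So ziwife → ziwifeul.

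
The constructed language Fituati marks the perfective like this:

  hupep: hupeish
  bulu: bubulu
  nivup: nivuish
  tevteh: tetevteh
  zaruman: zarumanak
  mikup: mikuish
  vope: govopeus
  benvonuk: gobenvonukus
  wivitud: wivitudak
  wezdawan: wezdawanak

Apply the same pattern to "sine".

"sine" ends in -e. The one such stem in the data (vope → govopeus) adds go- … -us around the stem, so the same rule applies.
So sine → gosineus.

gosineus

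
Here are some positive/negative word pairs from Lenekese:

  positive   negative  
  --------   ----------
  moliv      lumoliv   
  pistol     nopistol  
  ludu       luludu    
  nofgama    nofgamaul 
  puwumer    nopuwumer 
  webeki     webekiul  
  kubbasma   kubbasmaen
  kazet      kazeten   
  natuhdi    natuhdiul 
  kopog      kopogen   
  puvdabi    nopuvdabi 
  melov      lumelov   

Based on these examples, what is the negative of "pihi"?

puvdabi and natuhdi both end in -i yet inflect differently (nopuvdabi, natuhdiul), so the final letter is not what conditions the rule; the first letter is.
"pihi" begins with p-. The stems beginning with p- (pistol → nopistol, puvdabi → nopuvdabi, puwumer → nopuwumer) add the prefix no-.
The other patterns: stems beginning with l- or m- add the prefix lu-; stems beginning with k- add -en; stems beginning with n- or w- add -ul.
So pihi → nopihi.

nopihi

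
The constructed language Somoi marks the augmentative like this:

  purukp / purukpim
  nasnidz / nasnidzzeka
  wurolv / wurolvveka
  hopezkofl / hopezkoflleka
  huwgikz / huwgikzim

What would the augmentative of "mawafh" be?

"mawafh" has second-to-last letter 'f'. The one such stem in the data (hopezkofl → hopezkoflleka) doubles the final consonant and adds -eka (as do wurolv, nasnidz), so the same rule applies.
So mawafh → mawafhheka.

mawafhheka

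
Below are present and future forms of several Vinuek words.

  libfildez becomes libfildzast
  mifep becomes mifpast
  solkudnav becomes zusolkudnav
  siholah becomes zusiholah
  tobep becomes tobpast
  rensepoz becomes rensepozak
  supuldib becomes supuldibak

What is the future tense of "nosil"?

nosilak

"nosil" has last vowel 'i'. The one such stem in the data (supuldib → supuldibak) adds -ak, so the same rule applies.
The other patterns: stems whose last vowel is 'a' add the prefix zu-; stems whose last vowel is 'e' delete the last vowel and add -ast.
So nosil → nosilak.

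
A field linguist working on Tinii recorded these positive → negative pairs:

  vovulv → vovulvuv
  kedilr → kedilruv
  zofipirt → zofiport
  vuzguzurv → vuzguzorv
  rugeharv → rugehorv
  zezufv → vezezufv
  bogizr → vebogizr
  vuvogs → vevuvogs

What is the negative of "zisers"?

zisors

vovulv and vuzguzurv both end in -v yet inflect differently (vovulvuv, vuzguzorv), so the final letter is not what conditions the rule; the second-to-last letter is.
"zisers" has second-to-last letter 'r'. The stems whose second-to-last letter is 'r' (zofipirt → zofiport, vuzguzurv → vuzguzorv, rugeharv → rugehorv) change the last vowel to 'o'.
So zisers → zisors.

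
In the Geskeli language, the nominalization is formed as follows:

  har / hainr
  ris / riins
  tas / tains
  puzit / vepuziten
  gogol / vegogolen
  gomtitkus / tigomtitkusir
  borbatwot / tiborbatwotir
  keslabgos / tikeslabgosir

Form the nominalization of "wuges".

ris and gomtitkus both end in -s yet inflect differently (riins, tigomtitkusir), so the final letter is not what conditions the rule; the number of vowels is.
"wuges" has 2 vowels. The stems with 2 vowels (puzit → vepuziten, gogol → vegogolen) add ve- … -en around the stem.
The other patterns: stems with 1 vowel insert -in- after the first vowel; stems with 3 vowels add ti- … -ir around the stem.
So wuges → vewugesen.

vewugesen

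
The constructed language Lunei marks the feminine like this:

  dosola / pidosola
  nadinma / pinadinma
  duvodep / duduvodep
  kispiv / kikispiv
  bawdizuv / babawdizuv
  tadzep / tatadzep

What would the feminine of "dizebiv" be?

"dizebiv" ends in a consonant. The stems ending in a consonant (duvodep → duduvodep, kispiv → kikispiv, bawdizuv → babawdizuv) repeat the first consonant+vowel as a prefix.
So dizebiv → didizebiv.

didizebiv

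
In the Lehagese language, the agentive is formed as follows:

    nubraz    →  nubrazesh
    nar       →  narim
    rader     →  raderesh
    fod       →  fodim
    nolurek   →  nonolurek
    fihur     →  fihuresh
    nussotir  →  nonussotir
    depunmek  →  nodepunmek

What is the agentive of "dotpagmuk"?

nodotpagmuk

"dotpagmuk" has 3 vowels. The stems with 3 vowels (nolurek → nonolurek, depunmek → nodepunmek, nussotir → nonussotir) add the prefix no-.
So dotpagmuk → nodotpagmuk.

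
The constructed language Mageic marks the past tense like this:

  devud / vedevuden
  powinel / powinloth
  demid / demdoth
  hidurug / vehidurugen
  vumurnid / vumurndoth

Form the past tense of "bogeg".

devud and demid both end in -d yet inflect differently (vedevuden, demdoth), so the final letter is not what conditions the rule; the last vowel is.
"bogeg" has last vowel 'e'. The one such stem in the data (powinel → powinloth) deletes the last vowel and adds -oth (as do demid, vumurnid), so the same rule applies.
The other pattern: stems whose last vowel is 'u' add ve- … -en around the stem.
So bogeg → boggoth.

boggoth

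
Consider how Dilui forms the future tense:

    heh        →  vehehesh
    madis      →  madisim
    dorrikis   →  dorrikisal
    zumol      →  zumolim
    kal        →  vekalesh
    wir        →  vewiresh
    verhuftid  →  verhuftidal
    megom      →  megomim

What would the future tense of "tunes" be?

tunesim

kal and zumol both end in -l yet inflect differently (vekalesh, zumolim), so the final letter is not what conditions the rule; the number of vowels is.
"tunes" has 2 vowels. The stems with 2 vowels (megom → megomim, madis → madisim, zumol → zumolim) add -im.
The other patterns: stems with 1 vowel add ve- … -esh around the stem; stems with 3 vowels add -al.
So tunes → tunesim.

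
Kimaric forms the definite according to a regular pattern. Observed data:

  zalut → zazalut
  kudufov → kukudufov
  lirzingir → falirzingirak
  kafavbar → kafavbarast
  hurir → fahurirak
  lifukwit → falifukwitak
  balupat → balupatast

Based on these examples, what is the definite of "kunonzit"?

kafavbar and hurir both end in -r yet inflect differently (kafavbarast, fahurirak), so the final letter is not what conditions the rule; the last vowel is.
"kunonzit" has last vowel 'i'. The stems whose last vowel is 'i' (hurir → fahurirak, lifukwit → falifukwitak, lirzingir → falirzingirak) add fa- … -ak around the stem.
The other patterns: stems whose last vowel is 'a' add -ast; stems whose last vowel is 'o' or 'u' repeat the first consonant+vowel as a prefix.
So kunonzit → fakunonzitak.

fakunonzitak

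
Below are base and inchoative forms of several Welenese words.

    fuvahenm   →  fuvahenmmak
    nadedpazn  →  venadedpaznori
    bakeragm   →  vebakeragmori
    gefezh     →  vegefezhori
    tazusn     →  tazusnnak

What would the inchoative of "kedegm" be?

nadedpazn and tazusn both end in -n yet inflect differently (venadedpaznori, tazusnnak), so the final letter is not what conditions the rule; the second-to-last letter is.
"kedegm" has second-to-last letter 'g'. The one such stem in the data (bakeragm → vebakeragmori) adds ve- … -ori around the stem, so the same rule applies.
So kedegm → vekedegmori.

vekedegmori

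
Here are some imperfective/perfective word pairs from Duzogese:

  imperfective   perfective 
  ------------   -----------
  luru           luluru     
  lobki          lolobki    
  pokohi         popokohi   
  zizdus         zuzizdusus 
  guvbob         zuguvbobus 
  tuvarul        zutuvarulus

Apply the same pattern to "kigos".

luru and zizdus both have last vowel 'u' yet inflect differently (luluru, zuzizdusus), so the last vowel is not what conditions the rule; whether the stem ends in a vowel or a consonant is.
"kigos" ends in a consonant. The stems ending in a consonant (zizdus → zuzizdusus, guvbob → zuguvbobus, tuvarul → zutuvarulus) add zu- … -us around the stem.
So kigos → zukigosus.

zukigosus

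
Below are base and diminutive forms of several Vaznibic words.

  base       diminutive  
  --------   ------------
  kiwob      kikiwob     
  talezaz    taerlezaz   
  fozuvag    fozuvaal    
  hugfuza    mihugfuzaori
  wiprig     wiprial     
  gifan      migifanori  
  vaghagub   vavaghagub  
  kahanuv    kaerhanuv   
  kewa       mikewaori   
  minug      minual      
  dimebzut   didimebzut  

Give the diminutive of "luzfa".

miluzfaori

fozuvag and talezaz both have last vowel 'a' yet inflect differently (fozuvaal, taerlezaz), so the last vowel is not what conditions the rule; the final letter is.
"luzfa" ends in -a. The stems ending in -a (hugfuza → mihugfuzaori, kewa → mikewaori) add mi- … -ori around the stem.
So luzfa → miluzfaori.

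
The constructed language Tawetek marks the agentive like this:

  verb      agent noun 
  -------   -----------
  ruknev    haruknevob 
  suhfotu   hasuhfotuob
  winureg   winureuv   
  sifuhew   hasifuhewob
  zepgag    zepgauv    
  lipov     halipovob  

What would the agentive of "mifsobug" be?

winureg and sifuhew both have last vowel 'e' yet inflect differently (winureuv, hasifuhewob), so the last vowel is not what conditions the rule; the final letter is.
"mifsobug" ends in -g. The stems ending in -g (zepgag → zepgauv, winureg → winureuv) drop the final letter and add -uv.
The other pattern: stems ending in -u, -v or -w add ha- … -ob around the stem.
So mifsobug → mifsobuuv.

mifsobuuv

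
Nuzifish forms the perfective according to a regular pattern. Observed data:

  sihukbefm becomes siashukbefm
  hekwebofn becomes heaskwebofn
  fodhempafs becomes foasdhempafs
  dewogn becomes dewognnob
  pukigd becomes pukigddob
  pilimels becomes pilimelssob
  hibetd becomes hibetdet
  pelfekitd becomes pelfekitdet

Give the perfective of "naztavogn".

naztavognnob

hekwebofn and dewogn both end in -n yet inflect differently (heaskwebofn, dewognnob), so the final letter is not what conditions the rule; the second-to-last letter is.
"naztavogn" has second-to-last letter 'g'. The stems whose second-to-last letter is 'g' (dewogn → dewognnob, pukigd → pukigddob) double the final consonant and add -ob.
So naztavogn → naztavognnob.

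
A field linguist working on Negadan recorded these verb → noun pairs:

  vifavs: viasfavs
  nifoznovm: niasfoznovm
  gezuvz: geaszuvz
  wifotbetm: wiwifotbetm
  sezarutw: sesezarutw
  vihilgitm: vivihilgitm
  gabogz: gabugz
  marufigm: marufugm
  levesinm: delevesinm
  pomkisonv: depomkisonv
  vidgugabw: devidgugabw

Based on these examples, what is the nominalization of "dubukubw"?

dedubukubw

nifoznovm and wifotbetm both end in -m yet inflect differently (niasfoznovm, wiwifotbetm), so the final letter is not what conditions the rule; the second-to-last letter is.
"dubukubw" has second-to-last letter 'b'. The one such stem in the data (vidgugabw → devidgugabw) adds the prefix de-, so the same rule applies.
So dubukubw → dedubukubw.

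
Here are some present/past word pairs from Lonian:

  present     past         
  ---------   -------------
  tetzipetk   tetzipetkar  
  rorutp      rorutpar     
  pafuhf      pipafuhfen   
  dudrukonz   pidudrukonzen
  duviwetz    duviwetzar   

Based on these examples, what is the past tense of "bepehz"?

pibepehzen

duviwetz and dudrukonz both end in -z yet inflect differently (duviwetzar, pidudrukonzen), so the final letter is not what conditions the rule; the second-to-last letter is.
"bepehz" has second-to-last letter 'h'. The one such stem in the data (pafuhf → pipafuhfen) adds pi- … -en around the stem, so the same rule applies.
So bepehz → pibepehzen.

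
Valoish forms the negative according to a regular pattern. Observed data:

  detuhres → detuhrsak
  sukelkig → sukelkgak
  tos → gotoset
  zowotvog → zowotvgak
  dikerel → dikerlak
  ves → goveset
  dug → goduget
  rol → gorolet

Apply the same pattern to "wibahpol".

rol and dikerel both end in -l yet inflect differently (gorolet, dikerlak), so the final letter is not what conditions the rule; the number of vowels is.
"wibahpol" has 3 vowels. The stems with 3 vowels (dikerel → dikerlak, zowotvog → zowotvgak, detuhres → detuhrsak) delete the last vowel and add -ak.
So wibahpol → wibahplak.

wibahplak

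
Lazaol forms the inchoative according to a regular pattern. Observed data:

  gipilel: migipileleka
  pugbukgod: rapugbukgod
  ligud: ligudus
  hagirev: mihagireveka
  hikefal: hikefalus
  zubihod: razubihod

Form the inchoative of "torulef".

mitorulefeka

hikefal and gipilel both end in -l yet inflect differently (hikefalus, migipileleka), so the final letter is not what conditions the rule; the last vowel is.
"torulef" has last vowel 'e'. The stems whose last vowel is 'e' (hagirev → mihagireveka, gipilel → migipileleka) add mi- … -eka around the stem.
The other patterns: stems whose last vowel is 'a' or 'u' add -us; stems whose last vowel is 'o' add the prefix ra-.
So torulef → mitorulefeka.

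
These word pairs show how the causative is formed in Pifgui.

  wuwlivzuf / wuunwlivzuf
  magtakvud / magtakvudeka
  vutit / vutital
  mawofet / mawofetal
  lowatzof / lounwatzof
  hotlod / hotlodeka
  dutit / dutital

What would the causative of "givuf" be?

hotlod and lowatzof both have last vowel 'o' yet inflect differently (hotlodeka, lounwatzof), so the last vowel is not what conditions the rule; the final letter is.
"givuf" ends in -f. The stems ending in -f (lowatzof → lounwatzof, wuwlivzuf → wuunwlivzuf) insert -un- after the first vowel.
The other patterns: stems ending in -t add -al; stems ending in -d add -eka.
So givuf → giunvuf.

giunvuf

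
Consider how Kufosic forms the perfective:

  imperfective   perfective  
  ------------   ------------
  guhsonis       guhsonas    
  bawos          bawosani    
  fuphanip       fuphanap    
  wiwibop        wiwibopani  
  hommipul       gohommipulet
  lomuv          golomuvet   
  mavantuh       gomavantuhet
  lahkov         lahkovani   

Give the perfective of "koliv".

"koliv" has last vowel 'i'. The stems whose last vowel is 'i' (guhsonis → guhsonas, fuphanip → fuphanap) change the last vowel to 'a'.
So koliv → kolav.

kolav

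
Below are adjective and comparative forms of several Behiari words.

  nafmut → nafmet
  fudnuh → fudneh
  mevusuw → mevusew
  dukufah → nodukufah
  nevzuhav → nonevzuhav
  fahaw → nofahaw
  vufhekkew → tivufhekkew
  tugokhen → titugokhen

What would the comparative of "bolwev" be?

fudnuh and dukufah both end in -h yet inflect differently (fudneh, nodukufah), so the final letter is not what conditions the rule; the last vowel is.
"bolwev" has last vowel 'e'. The stems whose last vowel is 'e' (vufhekkew → tivufhekkew, tugokhen → titugokhen) add the prefix ti-.
So bolwev → tibolwev.

tibolwev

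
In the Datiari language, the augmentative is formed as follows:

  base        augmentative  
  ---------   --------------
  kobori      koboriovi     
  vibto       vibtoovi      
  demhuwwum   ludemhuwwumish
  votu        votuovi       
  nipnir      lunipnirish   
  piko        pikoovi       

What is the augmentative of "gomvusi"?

"gomvusi" ends in a vowel. The stems ending in a vowel (kobori → koboriovi, vibto → vibtoovi, votu → votuovi) add -ovi.
So gomvusi → gomvusiovi.

gomvusiovi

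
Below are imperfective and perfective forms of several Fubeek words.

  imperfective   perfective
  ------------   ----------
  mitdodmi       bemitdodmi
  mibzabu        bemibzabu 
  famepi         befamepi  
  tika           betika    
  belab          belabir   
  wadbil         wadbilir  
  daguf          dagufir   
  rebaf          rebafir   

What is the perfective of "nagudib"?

nagudibir

tika and belab both have last vowel 'a' yet inflect differently (betika, belabir), so the last vowel is not what conditions the rule; whether the stem ends in a vowel or a consonant is.
"nagudib" ends in a consonant. The stems ending in a consonant (belab → belabir, wadbil → wadbilir, daguf → dagufir) add -ir.
So nagudib → nagudibir.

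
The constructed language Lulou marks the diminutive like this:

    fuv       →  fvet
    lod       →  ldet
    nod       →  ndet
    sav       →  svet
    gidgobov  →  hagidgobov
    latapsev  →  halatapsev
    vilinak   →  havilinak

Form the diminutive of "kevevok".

hakevevok

fuv and gidgobov both end in -v yet inflect differently (fvet, hagidgobov), so the final letter is not what conditions the rule; the number of vowels is.
"kevevok" has 3 vowels. The stems with 3 vowels (gidgobov → hagidgobov, latapsev → halatapsev, vilinak → havilinak) add the prefix ha-.
The other pattern: stems with 1 vowel delete the last vowel and add -et.
So kevevok → hakevevok.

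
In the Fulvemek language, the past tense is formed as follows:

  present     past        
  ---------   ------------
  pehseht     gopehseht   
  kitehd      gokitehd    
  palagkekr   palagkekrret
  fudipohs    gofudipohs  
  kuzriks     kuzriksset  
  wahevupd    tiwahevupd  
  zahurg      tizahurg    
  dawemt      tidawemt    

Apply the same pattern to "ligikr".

ligikrret

fudipohs and kuzriks both end in -s yet inflect differently (gofudipohs, kuzriksset), so the final letter is not what conditions the rule; the second-to-last letter is.
"ligikr" has second-to-last letter 'k'. The stems whose second-to-last letter is 'k' (kuzriks → kuzriksset, palagkekr → palagkekrret) double the final consonant and add -et.
So ligikr → ligikrret.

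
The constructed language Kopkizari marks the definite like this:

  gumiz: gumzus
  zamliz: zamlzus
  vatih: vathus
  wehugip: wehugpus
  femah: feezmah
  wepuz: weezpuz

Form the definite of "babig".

"babig" has last vowel 'i'. The stems whose last vowel is 'i' (gumiz → gumzus, zamliz → zamlzus, vatih → vathus) delete the last vowel and add -us.
So babig → babgus.

babgus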